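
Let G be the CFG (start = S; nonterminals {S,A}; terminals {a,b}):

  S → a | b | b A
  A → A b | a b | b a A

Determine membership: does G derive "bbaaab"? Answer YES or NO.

Convert to CNF:
  S -> T0 A | a | b
  A -> A T0 | T0 X2 | T1 T0
  T0 -> b
  T1 -> a
  X2 -> T1 A

CYK fill:
  T[0,0] 'b' = {S,T0}  orig:{S}
  T[1,1] 'b' = {S,T0}  orig:{S}
  T[2,2] 'a' = {S,T1}  orig:{S}
  T[3,3] 'a' = {S,T1}  orig:{S}
  T[4,4] 'a' = {S,T1}  orig:{S}
  T[5,5] 'b' = {S,T0}  orig:{S}
  T[0,1] 'bb' = ∅
  T[1,2] 'ba' = ∅
  T[2,3] 'aa' = ∅
  T[3,4] 'aa' = ∅
  T[4,5] 'ab' = {A}
  T[0,2] 'bba' = ∅
  T[1,3] 'baa' = ∅
  T[2,4] 'aaa' = ∅
  T[3,5] 'aab' = {X2}  orig:{}
  T[0,3] 'bbaa' = ∅
  T[1,4] 'baaa' = ∅
  T[2,5] 'aaab' = ∅
  T[0,4] 'bbaaa' = ∅
  T[1,5] 'baaab' = ∅
  T[0,5] 'bbaaab' = ∅

S ∉ T[0,5] ⇒ NO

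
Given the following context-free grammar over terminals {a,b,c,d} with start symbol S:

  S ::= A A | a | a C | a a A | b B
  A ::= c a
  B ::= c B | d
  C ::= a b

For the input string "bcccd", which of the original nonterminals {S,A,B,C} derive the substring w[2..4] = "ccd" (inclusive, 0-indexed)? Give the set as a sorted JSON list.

Convert to CNF:
  S -> A A | T1 C | T1 X3 | T2 B | a
  A -> T0 T1
  B -> T0 B | d
  C -> T1 T2
  T0 -> c
  T1 -> a
  T2 -> b
  X3 -> T1 A

Fill CYK table bottom-up, restricted to cells inside w[2..4]:
  [2..2]={T0}  "c"  orig:{}
  [3..3]={T0}  "c"  orig:{}
  [4..4]={B}  "d"
  [2..3]=∅  "cc"
  [3..4]={B}  "cd"
  [2..4]={B}  "ccd"

Original NTs in T[2,4] deriving "ccd": ["B"]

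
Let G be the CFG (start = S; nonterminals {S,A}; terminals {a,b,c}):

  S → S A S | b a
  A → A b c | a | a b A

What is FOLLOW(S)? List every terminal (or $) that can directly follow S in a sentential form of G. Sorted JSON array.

FIRST sets, iterate to fixpoint:
[1]
  A via A→a: +{a}
  S via S→b a: +{b}
  FIRST(S)={b}  FIRST(A)={a}
[2] (stable)
  FIRST(S)={b}  FIRST(A)={a}

FOLLOW sets:
initialize: $ ∈ FOLLOW(S)
pass 1:
  A→A b c: FOLLOW(A) ⊇ FIRST(b) = {b}; new: +{b}
  S→S A S: FOLLOW(S) ⊇ FIRST(A) = {a}; new: +{a}
  S: {$,a}  A: {b}
pass 2: (no change)
  S: {$,a}  A: {b}

FOLLOW(S) = ["$", "a"]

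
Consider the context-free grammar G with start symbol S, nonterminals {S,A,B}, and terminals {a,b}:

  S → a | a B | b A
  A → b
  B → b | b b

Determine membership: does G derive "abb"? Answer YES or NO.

CNF form of G:
  S -> T0 A | T1 B | a
  A -> b
  B -> T0 T0 | b
  T0 -> b
  T1 -> a

Fill CYK table bottom-up:
  [0..0]={S,T1}  "a"  orig:{S}
  [1..1]={A,B,T0}  "b"  orig:{A,B}
  [2..2]={A,B,T0}  "b"  orig:{A,B}
  [0..1]={S}  "ab"
  [1..2]={B,S}  "bb"
  [0..2]={S}  "abb"

S ∈ T[0,2] ⇒ YES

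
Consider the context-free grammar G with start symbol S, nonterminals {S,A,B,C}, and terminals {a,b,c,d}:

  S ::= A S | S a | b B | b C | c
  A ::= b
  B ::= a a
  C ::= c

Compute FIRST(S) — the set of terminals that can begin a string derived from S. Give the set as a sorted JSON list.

Compute FIRST by fixpoint:
[1]
  A via A→b: +{b}
  B via B→a a: +{a}
  C via C→c: +{c}
  S via S→A S: +{b}
  S via S→c: +{c}
  FIRST[S]={b,c}  FIRST[A]={b}  FIRST[B]={a}  FIRST[C]={c}
[2] — fixpoint
  FIRST[S]={b,c}  FIRST[A]={b}  FIRST[B]={a}  FIRST[C]={c}

FIRST(S) = ["b", "c"]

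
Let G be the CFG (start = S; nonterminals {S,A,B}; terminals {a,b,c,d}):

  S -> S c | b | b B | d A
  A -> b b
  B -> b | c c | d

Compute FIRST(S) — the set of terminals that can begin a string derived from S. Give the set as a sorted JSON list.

FIRST sets, iterate to fixpoint:
round 1:
  A via A→b b: +{b}
  B via B→b: +{b}
  B via B→c c: +{c}
  B via B→d: +{d}
  S via S→b: +{b}
  S via S→d A: +{d}
  S: {b,d}  A: {b}  B: {b,c,d}
round 2: (no change)
  S: {b,d}  A: {b}  B: {b,c,d}

FIRST(S) = ["b", "d"]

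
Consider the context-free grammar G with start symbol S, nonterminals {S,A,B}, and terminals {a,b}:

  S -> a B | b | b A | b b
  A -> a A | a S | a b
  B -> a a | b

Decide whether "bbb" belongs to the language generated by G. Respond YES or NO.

CNF form of G:
  S -> T0 B | T1 A | T1 T1 | b
  A -> T0 A | T0 S | T0 T1
  B -> T0 T0 | b
  T0 -> a
  T1 -> b

Fill CYK table bottom-up:
  cell(0,0) b: {B,S,T1}  orig:{B,S}
  cell(1,1) b: {B,S,T1}  orig:{B,S}
  cell(2,2) b: {B,S,T1}  orig:{B,S}
  cell(0,1) bb: {S}
  cell(1,2) bb: {S}
  cell(0,2) bbb: ∅

S ∉ T[0,2] ⇒ NO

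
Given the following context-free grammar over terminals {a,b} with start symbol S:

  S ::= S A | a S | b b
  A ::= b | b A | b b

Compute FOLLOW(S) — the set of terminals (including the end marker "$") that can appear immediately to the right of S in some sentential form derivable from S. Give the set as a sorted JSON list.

FIRST sets, iterate to fixpoint:
[1]
  A via A→b: +{b}
  S via S→a S: +{a}
  S via S→b b: +{b}
  FIRST[S]={a,b}  FIRST[A]={b}
[2] (no change)
  FIRST[S]={a,b}  FIRST[A]={b}

Compute FOLLOW by fixpoint:
seed FOLLOW(S) with $
iter 1:
  S→S A: FOLLOW(S) ⊇ FIRST(A) = {b}; new: +{b}
  S→S A: FOLLOW(A) ⊇ FOLLOW(S) ⊇ {$,b}; new: +{$,b}
  S: {$,b}  A: {$,b}
iter 2: — fixpoint
  S: {$,b}  A: {$,b}

FOLLOW(S) = ["$", "b"]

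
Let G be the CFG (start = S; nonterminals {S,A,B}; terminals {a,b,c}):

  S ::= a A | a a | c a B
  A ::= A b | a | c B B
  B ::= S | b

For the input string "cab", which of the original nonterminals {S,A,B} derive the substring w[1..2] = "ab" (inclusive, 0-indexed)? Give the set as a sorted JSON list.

Convert to CNF:
  S -> T1 X5 | T2 A | T2 T2
  A -> A T0 | T1 X3 | a
  B -> T1 X4 | T2 A | T2 T2 | b
  T0 -> b
  T1 -> c
  T2 -> a
  X3 -> B B
  X4 -> T2 B
  X5 -> T2 B

CYK table (by increasing span) — only the sub-triangle for w[1..2]:
  [1..1]={A,T2}  "a"  orig:{A}
  [2..2]={B,T0}  "b"  orig:{B}
  [1..2]={A,X4,X5}  "ab"  orig:{A}

Original NTs in T[1,2] deriving "ab": ["A"]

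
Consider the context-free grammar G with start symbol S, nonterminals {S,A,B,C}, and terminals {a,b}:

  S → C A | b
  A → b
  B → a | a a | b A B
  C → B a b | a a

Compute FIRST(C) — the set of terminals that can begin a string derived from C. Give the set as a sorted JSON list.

FIRST sets, iterate to fixpoint:
[1]
  A via A→b: +{b}
  B via B→a: +{a}
  B via B→b A B: +{b}
  C via C→B a b: +{a,b}
  S via S→C A: +{a,b}
  FIRST[S]={a,b}  FIRST[A]={b}  FIRST[B]={a,b}  FIRST[C]={a,b}
[2] — fixpoint
  FIRST[S]={a,b}  FIRST[A]={b}  FIRST[B]={a,b}  FIRST[C]={a,b}

FIRST(C) = ["a", "b"]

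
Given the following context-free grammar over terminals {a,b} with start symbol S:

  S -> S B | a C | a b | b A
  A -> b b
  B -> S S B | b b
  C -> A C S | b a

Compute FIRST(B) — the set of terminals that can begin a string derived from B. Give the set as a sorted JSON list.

Compute FIRST by fixpoint:
iter 1:
  A via A→b b: +{b}
  B via B→b b: +{b}
  C via C→A C S: +{b}
  S via S→a C: +{a}
  S via S→b A: +{b}
  FIRST(S)={a,b}  FIRST(A)={b}  FIRST(B)={b}  FIRST(C)={b}
iter 2:
  B via B→S S B: +{a}
  FIRST(S)={a,b}  FIRST(A)={b}  FIRST(B)={a,b}  FIRST(C)={b}
iter 3: (no change)
  FIRST(S)={a,b}  FIRST(A)={b}  FIRST(B)={a,b}  FIRST(C)={b}

FIRST(B) = ["a", "b"]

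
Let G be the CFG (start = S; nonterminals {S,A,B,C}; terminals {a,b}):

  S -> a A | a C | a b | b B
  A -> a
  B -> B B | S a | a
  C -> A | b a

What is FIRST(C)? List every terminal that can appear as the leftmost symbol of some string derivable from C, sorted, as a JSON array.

FIRST sets, iterate to fixpoint:
iter 1:
  A via A→a: +{a}
  B via B→a: +{a}
  C via C→A: +{a}
  C via C→b a: +{b}
  S via S→a A: +{a}
  S via S→b B: +{b}
  FIRST(S)={a,b}  FIRST(A)={a}  FIRST(B)={a}  FIRST(C)={a,b}
iter 2:
  B via B→S a: +{b}
  FIRST(S)={a,b}  FIRST(A)={a}  FIRST(B)={a,b}  FIRST(C)={a,b}
iter 3: (no change)
  FIRST(S)={a,b}  FIRST(A)={a}  FIRST(B)={a,b}  FIRST(C)={a,b}

FIRST(C) = ["a", "b"]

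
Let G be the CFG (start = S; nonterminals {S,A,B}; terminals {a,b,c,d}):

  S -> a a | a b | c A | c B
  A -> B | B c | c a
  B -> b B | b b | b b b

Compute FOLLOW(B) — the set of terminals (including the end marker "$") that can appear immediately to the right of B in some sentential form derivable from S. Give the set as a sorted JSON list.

Compute FIRST by fixpoint:
round 1:
  A via A→c a: +{c}
  B via B→b B: +{b}
  S via S→a a: +{a}
  S via S→c A: +{c}
  S: {a,c}  A: {c}  B: {b}
round 2:
  A via A→B: +{b}
  S: {a,c}  A: {b,c}  B: {b}
round 3: done
  S: {a,c}  A: {b,c}  B: {b}

FOLLOW iteration:
initialize: $ ∈ FOLLOW(S)
[1]
  A→B c: FOLLOW(B) ⊇ FIRST(c) = {c}; new: +{c}
  S→c A: FOLLOW(A) ⊇ FOLLOW(S) ⊇ {$}; new: +{$}
  S→c B: FOLLOW(B) ⊇ FOLLOW(S) ⊇ {$}; new: +{$}
  FOLLOW(S)={$}  FOLLOW(A)={$}  FOLLOW(B)={$,c}
[2] (stable)
  FOLLOW(S)={$}  FOLLOW(A)={$}  FOLLOW(B)={$,c}

FOLLOW(B) = ["$", "c"]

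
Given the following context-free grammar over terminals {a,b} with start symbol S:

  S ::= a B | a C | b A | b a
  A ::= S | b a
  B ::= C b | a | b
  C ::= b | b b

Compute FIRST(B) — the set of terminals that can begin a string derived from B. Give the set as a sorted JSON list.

FIRST sets, iterate to fixpoint:
round 1:
  A via A→b a: +{b}
  B via B→a: +{a}
  B via B→b: +{b}
  C via C→b: +{b}
  S via S→a B: +{a}
  S via S→b A: +{b}
  FIRST[S]={a,b}  FIRST[A]={b}  FIRST[B]={a,b}  FIRST[C]={b}
round 2:
  A via A→S: +{a}
  FIRST[S]={a,b}  FIRST[A]={a,b}  FIRST[B]={a,b}  FIRST[C]={b}
round 3: — fixpoint
  FIRST[S]={a,b}  FIRST[A]={a,b}  FIRST[B]={a,b}  FIRST[C]={b}

FIRST(B) = ["a", "b"]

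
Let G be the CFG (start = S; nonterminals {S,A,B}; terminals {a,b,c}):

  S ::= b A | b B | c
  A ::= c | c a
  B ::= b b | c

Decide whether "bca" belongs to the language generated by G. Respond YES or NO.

Convert to CNF:
  S -> T2 A | T2 B | c
  A -> T0 T1 | c
  B -> T2 T2 | c
  T0 -> c
  T1 -> a
  T2 -> b

CYK fill:
  T[0,0] 'b' = {T2}  orig:{}
  T[1,1] 'c' = {A,B,S,T0}  orig:{A,B,S}
  T[2,2] 'a' = {T1}  orig:{}
  T[0,1] 'bc' = {S}
  T[1,2] 'ca' = {A}
  T[0,2] 'bca' = {S}

S ∈ T[0,2] ⇒ YES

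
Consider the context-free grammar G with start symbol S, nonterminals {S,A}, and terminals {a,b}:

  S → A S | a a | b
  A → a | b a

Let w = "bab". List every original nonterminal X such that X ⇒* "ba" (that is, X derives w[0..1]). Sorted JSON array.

Convert to CNF:
  S -> A S | T1 T1 | b
  A -> T0 T1 | a
  T0 -> b
  T1 -> a

CYK fill (cells [i..j] with 0 ≤ i ≤ j ≤ 1 only):
  T[0,0] 'b' = {S,T0}  orig:{S}
  T[1,1] 'a' = {A,T1}  orig:{A}
  T[0,1] 'ba' = {A}

Original NTs in T[0,1] deriving "ba": ["A"]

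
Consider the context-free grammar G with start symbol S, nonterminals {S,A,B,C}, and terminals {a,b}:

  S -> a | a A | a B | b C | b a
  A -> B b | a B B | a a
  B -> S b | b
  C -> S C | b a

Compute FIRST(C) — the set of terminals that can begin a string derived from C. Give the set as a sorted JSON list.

FIRST iteration:
iter 1:
  A via A→a B B: +{a}
  B via B→b: +{b}
  C via C→b a: +{b}
  S via S→a: +{a}
  S via S→b C: +{b}
  FIRST[S]={a,b}  FIRST[A]={a}  FIRST[B]={b}  FIRST[C]={b}
iter 2:
  A via A→B b: +{b}
  B via B→S b: +{a}
  C via C→S C: +{a}
  FIRST[S]={a,b}  FIRST[A]={a,b}  FIRST[B]={a,b}  FIRST[C]={a,b}
iter 3: (no change)
  FIRST[S]={a,b}  FIRST[A]={a,b}  FIRST[B]={a,b}  FIRST[C]={a,b}

FIRST(C) = ["a", "b"]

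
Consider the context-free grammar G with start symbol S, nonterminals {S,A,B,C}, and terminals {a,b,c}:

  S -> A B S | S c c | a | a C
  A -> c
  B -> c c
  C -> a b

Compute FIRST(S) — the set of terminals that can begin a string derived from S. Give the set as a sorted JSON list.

FIRST sets, iterate to fixpoint:
round 1:
  A via A→c: +{c}
  B via B→c c: +{c}
  C via C→a b: +{a}
  S via S→A B S: +{c}
  S via S→a: +{a}
  S: {a,c}  A: {c}  B: {c}  C: {a}
round 2: — fixpoint
  S: {a,c}  A: {c}  B: {c}  C: {a}

FIRST(S) = ["a", "c"]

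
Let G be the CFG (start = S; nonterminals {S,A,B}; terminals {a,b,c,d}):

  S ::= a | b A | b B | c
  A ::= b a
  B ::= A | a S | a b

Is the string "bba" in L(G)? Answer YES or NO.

CNF form of G:
  S -> T0 A | T0 B | a | c
  A -> T0 T1
  B -> T0 T1 | T1 S | T1 T0
  T0 -> b
  T1 -> a

CYK fill:
  [0..0]={T0}  "b"  orig:{}
  [1..1]={T0}  "b"  orig:{}
  [2..2]={S,T1}  "a"  orig:{S}
  [0..1]=∅  "bb"
  [1..2]={A,B}  "ba"
  [0..2]={S}  "bba"

S ∈ T[0,2] ⇒ YES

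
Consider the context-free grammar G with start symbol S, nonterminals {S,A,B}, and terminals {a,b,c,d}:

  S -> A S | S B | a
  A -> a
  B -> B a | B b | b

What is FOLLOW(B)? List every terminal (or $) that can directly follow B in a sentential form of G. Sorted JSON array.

FIRST iteration:
[1]
  A via A→a: +{a}
  B via B→b: +{b}
  S via S→A S: +{a}
  FIRST(S)={a}  FIRST(A)={a}  FIRST(B)={b}
[2] — fixpoint
  FIRST(S)={a}  FIRST(A)={a}  FIRST(B)={b}

FOLLOW iteration:
seed FOLLOW(S) with $
pass 1:
  B→B a: FOLLOW(B) ⊇ FIRST(a) = {a}; new: +{a}
  B→B b: FOLLOW(B) ⊇ FIRST(b) = {b}; new: +{b}
  S→A S: FOLLOW(A) ⊇ FIRST(S) = {a}; new: +{a}
  S→S B: FOLLOW(S) ⊇ FIRST(B) = {b}; new: +{b}
  S→S B: FOLLOW(B) ⊇ FOLLOW(S) ⊇ {$,b}; new: +{$}
  S: {$,b}  A: {a}  B: {$,a,b}
pass 2: — fixpoint
  S: {$,b}  A: {a}  B: {$,a,b}

FOLLOW(B) = ["$", "a", "b"]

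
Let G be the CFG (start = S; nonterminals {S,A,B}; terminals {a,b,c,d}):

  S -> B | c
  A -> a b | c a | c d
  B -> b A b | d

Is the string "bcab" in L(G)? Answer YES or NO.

CNF form of G:
  S -> T1 X5 | c | d
  A -> T0 T1 | T2 T0 | T2 T3
  B -> T1 X4 | d
  T0 -> a
  T1 -> b
  T2 -> c
  T3 -> d
  X4 -> A T1
  X5 -> A T1

CYK table (by increasing span):
  T[0,0] 'b' = {T1}  orig:{}
  T[1,1] 'c' = {S,T2}  orig:{S}
  T[2,2] 'a' = {T0}  orig:{}
  T[3,3] 'b' = {T1}  orig:{}
  T[0,1] 'bc' = ∅
  T[1,2] 'ca' = {A}
  T[2,3] 'ab' = {A}
  T[0,2] 'bca' = ∅
  T[1,3] 'cab' = {X4,X5}  orig:{}
  T[0,3] 'bcab' = {B,S}

S ∈ T[0,3] ⇒ YES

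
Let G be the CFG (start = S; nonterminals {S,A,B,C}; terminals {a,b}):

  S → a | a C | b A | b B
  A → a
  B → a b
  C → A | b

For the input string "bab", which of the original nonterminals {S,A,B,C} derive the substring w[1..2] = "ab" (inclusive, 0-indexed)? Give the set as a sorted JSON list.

CNF form of G:
  S -> T0 C | T1 A | T1 B | a
  A -> a
  B -> T0 T1
  C -> a | b
  T0 -> a
  T1 -> b

CYK table (by increasing span) (cells [i..j] with 1 ≤ i ≤ j ≤ 2 only):
  cell(1,1) a: {A,C,S,T0}  orig:{A,C,S}
  cell(2,2) b: {C,T1}  orig:{C}
  cell(1,2) ab: {B,S}

Original NTs in T[1,2] deriving "ab": ["B", "S"]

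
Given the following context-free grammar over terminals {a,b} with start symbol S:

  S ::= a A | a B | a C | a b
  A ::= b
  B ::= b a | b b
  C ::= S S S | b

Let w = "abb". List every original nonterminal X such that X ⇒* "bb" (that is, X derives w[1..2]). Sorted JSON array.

Convert to CNF:
  S -> T1 A | T1 B | T1 C | T1 T0
  A -> b
  B -> T0 T0 | T0 T1
  C -> S X2 | b
  T0 -> b
  T1 -> a
  X2 -> S S

Fill CYK table bottom-up (cells [i..j] with 1 ≤ i ≤ j ≤ 2 only):
  T[1,1] 'b' = {A,C,T0}  orig:{A,C}
  T[2,2] 'b' = {A,C,T0}  orig:{A,C}
  T[1,2] 'bb' = {B}

Original NTs in T[1,2] deriving "bb": ["B"]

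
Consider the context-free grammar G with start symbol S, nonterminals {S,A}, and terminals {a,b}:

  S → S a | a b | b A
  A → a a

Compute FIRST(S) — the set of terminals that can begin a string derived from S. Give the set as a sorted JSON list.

Compute FIRST by fixpoint:
pass 1:
  A via A→a a: +{a}
  S via S→a b: +{a}
  S via S→b A: +{b}
  FIRST[S]={a,b}  FIRST[A]={a}
pass 2: (no change)
  FIRST[S]={a,b}  FIRST[A]={a}

FIRST(S) = ["a", "b"]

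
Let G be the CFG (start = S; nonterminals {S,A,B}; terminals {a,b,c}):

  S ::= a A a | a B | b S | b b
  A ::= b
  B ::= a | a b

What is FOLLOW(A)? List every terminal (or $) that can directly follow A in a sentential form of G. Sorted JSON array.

FIRST sets, iterate to fixpoint:
iter 1:
  A via A→b: +{b}
  B via B→a: +{a}
  S via S→a A a: +{a}
  S via S→b S: +{b}
  FIRST(S)={a,b}  FIRST(A)={b}  FIRST(B)={a}
iter 2: (no change)
  FIRST(S)={a,b}  FIRST(A)={b}  FIRST(B)={a}

FOLLOW iteration:
initialize: $ ∈ FOLLOW(S)
round 1:
  S→a A a: FOLLOW(A) ⊇ FIRST(a) = {a}; new: +{a}
  S→a B: FOLLOW(B) ⊇ FOLLOW(S) ⊇ {$}; new: +{$}
  FOLLOW[S]={$}  FOLLOW[A]={a}  FOLLOW[B]={$}
round 2: (stable)
  FOLLOW[S]={$}  FOLLOW[A]={a}  FOLLOW[B]={$}

FOLLOW(A) = ["a"]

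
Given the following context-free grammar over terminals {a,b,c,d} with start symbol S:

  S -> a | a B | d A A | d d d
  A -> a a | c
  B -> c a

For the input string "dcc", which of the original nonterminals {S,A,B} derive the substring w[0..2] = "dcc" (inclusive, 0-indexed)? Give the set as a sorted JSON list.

Convert to CNF:
  S -> T0 B | T2 X3 | T2 X4 | a
  A -> T0 T0 | c
  B -> T1 T0
  T0 -> a
  T1 -> c
  T2 -> d
  X3 -> A A
  X4 -> T2 T2

Fill CYK table bottom-up (cells [i..j] with 0 ≤ i ≤ j ≤ 2 only):
  cell(0,0) d: {T2}  orig:{}
  cell(1,1) c: {A,T1}  orig:{A}
  cell(2,2) c: {A,T1}  orig:{A}
  cell(0,1) dc: ∅
  cell(1,2) cc: {X3}  orig:{}
  cell(0,2) dcc: {S}

Original NTs in T[0,2] deriving "dcc": ["S"]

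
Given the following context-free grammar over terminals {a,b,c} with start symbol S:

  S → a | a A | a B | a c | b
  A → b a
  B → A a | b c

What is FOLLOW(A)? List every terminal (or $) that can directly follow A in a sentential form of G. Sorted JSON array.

FIRST sets, iterate to fixpoint:
iter 1:
  A via A→b a: +{b}
  B via B→A a: +{b}
  S via S→a: +{a}
  S via S→b: +{b}
  FIRST[S]={a,b}  FIRST[A]={b}  FIRST[B]={b}
iter 2: (stable)
  FIRST[S]={a,b}  FIRST[A]={b}  FIRST[B]={b}

Compute FOLLOW by fixpoint:
FOLLOW(S) := {$}
[1]
  B→A a: FOLLOW(A) ⊇ FIRST(a) = {a}; new: +{a}
  S→a A: FOLLOW(A) ⊇ FOLLOW(S) ⊇ {$}; new: +{$}
  S→a B: FOLLOW(B) ⊇ FOLLOW(S) ⊇ {$}; new: +{$}
  S: {$}  A: {$,a}  B: {$}
[2] (stable)
  S: {$}  A: {$,a}  B: {$}

FOLLOW(A) = ["$", "a"]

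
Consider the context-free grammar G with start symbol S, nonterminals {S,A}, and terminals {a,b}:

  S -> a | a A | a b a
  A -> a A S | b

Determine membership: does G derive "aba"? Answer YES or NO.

CNF form of G:
  S -> T0 A | T0 X3 | a
  A -> T0 X2 | b
  T0 -> a
  T1 -> b
  X2 -> A S
  X3 -> T1 T0

CYK table (by increasing span):
  T[0,0] 'a' = {S,T0}  orig:{S}
  T[1,1] 'b' = {A,T1}  orig:{A}
  T[2,2] 'a' = {S,T0}  orig:{S}
  T[0,1] 'ab' = {S}
  T[1,2] 'ba' = {X2,X3}  orig:{}
  T[0,2] 'aba' = {A,S}

S ∈ T[0,2] ⇒ YES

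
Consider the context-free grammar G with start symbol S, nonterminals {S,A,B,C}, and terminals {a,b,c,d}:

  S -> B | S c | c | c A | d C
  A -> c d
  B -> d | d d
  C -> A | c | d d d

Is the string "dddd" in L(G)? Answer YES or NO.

CNF form of G:
  S -> S T0 | T0 A | T1 C | T1 T1 | c | d
  A -> T0 T1
  B -> T1 T1 | d
  C -> T0 T1 | T1 X2 | c
  T0 -> c
  T1 -> d
  X2 -> T1 T1

CYK table (by increasing span):
  T[0,0] 'd' = {B,S,T1}  orig:{B,S}
  T[1,1] 'd' = {B,S,T1}  orig:{B,S}
  T[2,2] 'd' = {B,S,T1}  orig:{B,S}
  T[3,3] 'd' = {B,S,T1}  orig:{B,S}
  T[0,1] 'dd' = {B,S,X2}  orig:{B,S}
  T[1,2] 'dd' = {B,S,X2}  orig:{B,S}
  T[2,3] 'dd' = {B,S,X2}  orig:{B,S}
  T[0,2] 'ddd' = {C}
  T[1,3] 'ddd' = {C}
  T[0,3] 'dddd' = {S}

S ∈ T[0,3] ⇒ YES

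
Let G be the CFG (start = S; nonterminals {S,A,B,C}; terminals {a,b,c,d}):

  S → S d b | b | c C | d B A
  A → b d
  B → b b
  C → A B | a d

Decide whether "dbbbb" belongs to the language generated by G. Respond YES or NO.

CNF form of G:
  S -> S X4 | T1 X5 | T3 C | b
  A -> T0 T1
  B -> T0 T0
  C -> A B | T2 T1
  T0 -> b
  T1 -> d
  T2 -> a
  T3 -> c
  X4 -> T1 T0
  X5 -> B A

CYK fill:
  [0..0]={T1}  "d"  orig:{}
  [1..1]={S,T0}  "b"  orig:{S}
  [2..2]={S,T0}  "b"  orig:{S}
  [3..3]={S,T0}  "b"  orig:{S}
  [4..4]={S,T0}  "b"  orig:{S}
  [0..1]={X4}  "db"  orig:{}
  [1..2]={B}  "bb"
  [2..3]={B}  "bb"
  [3..4]={B}  "bb"
  [0..2]=∅  "dbb"
  [1..3]=∅  "bbb"
  [2..4]=∅  "bbb"
  [0..3]=∅  "dbbb"
  [1..4]=∅  "bbbb"
  [0..4]=∅  "dbbbb"

S ∉ T[0,4] ⇒ NO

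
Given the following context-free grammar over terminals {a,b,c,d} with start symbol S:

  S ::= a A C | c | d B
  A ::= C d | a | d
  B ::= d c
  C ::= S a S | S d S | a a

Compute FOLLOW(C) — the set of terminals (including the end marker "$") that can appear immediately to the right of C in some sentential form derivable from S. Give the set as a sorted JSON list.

Compute FIRST by fixpoint:
iter 1:
  A via A→a: +{a}
  A via A→d: +{d}
  B via B→d c: +{d}
  C via C→a a: +{a}
  S via S→a A C: +{a}
  S via S→c: +{c}
  S via S→d B: +{d}
  S: {a,c,d}  A: {a,d}  B: {d}  C: {a}
iter 2:
  C via C→S a S: +{c,d}
  S: {a,c,d}  A: {a,d}  B: {d}  C: {a,c,d}
iter 3:
  A via A→C d: +{c}
  S: {a,c,d}  A: {a,c,d}  B: {d}  C: {a,c,d}
iter 4: — fixpoint
  S: {a,c,d}  A: {a,c,d}  B: {d}  C: {a,c,d}

Compute FOLLOW by fixpoint:
initialize: $ ∈ FOLLOW(S)
[1]
  A→C d: FOLLOW(C) ⊇ FIRST(d) = {d}; new: +{d}
  C→S a S: FOLLOW(S) ⊇ FIRST(a) = {a}; new: +{a}
  C→S a S: FOLLOW(S) ⊇ FOLLOW(C) ⊇ {d}; new: +{d}
  S→a A C: FOLLOW(A) ⊇ FIRST(C) = {a,c,d}; new: +{a,c,d}
  S→a A C: FOLLOW(C) ⊇ FOLLOW(S) ⊇ {$,a,d}; new: +{$,a}
  S→d B: FOLLOW(B) ⊇ FOLLOW(S) ⊇ {$,a,d}; new: +{$,a,d}
  S: {$,a,d}  A: {a,c,d}  B: {$,a,d}  C: {$,a,d}
[2] (stable)
  S: {$,a,d}  A: {a,c,d}  B: {$,a,d}  C: {$,a,d}

FOLLOW(C) = ["$", "a", "d"]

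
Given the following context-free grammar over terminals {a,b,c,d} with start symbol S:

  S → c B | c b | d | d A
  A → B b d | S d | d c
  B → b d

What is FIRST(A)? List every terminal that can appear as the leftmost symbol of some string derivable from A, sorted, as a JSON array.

FIRST iteration:
round 1:
  A via A→d c: +{d}
  B via B→b d: +{b}
  S via S→c B: +{c}
  S via S→d: +{d}
  S: {c,d}  A: {d}  B: {b}
round 2:
  A via A→B b d: +{b}
  A via A→S d: +{c}
  S: {c,d}  A: {b,c,d}  B: {b}
round 3: (stable)
  S: {c,d}  A: {b,c,d}  B: {b}

FIRST(A) = ["b", "c", "d"]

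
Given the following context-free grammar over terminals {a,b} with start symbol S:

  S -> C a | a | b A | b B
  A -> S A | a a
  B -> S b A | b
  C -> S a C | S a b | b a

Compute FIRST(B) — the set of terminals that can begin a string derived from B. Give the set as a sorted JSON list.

FIRST sets, iterate to fixpoint:
iter 1:
  A via A→a a: +{a}
  B via B→b: +{b}
  C via C→b a: +{b}
  S via S→C a: +{b}
  S via S→a: +{a}
  FIRST[S]={a,b}  FIRST[A]={a}  FIRST[B]={b}  FIRST[C]={b}
iter 2:
  A via A→S A: +{b}
  B via B→S b A: +{a}
  C via C→S a C: +{a}
  FIRST[S]={a,b}  FIRST[A]={a,b}  FIRST[B]={a,b}  FIRST[C]={a,b}
iter 3: (stable)
  FIRST[S]={a,b}  FIRST[A]={a,b}  FIRST[B]={a,b}  FIRST[C]={a,b}

FIRST(B) = ["a", "b"]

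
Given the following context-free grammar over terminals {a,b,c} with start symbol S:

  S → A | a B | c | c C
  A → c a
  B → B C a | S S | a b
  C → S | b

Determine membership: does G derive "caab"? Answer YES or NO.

CNF form of G:
  S -> T0 C | T0 T1 | T1 B | c
  A -> T0 T1
  B -> B X3 | S S | T1 T2
  C -> T0 C | T0 T1 | T1 B | b | c
  T0 -> c
  T1 -> a
  T2 -> b
  X3 -> C T1

CYK table (by increasing span):
  [0..0]={C,S,T0}  "c"  orig:{C,S}
  [1..1]={T1}  "a"  orig:{}
  [2..2]={T1}  "a"  orig:{}
  [3..3]={C,T2}  "b"  orig:{C}
  [0..1]={A,C,S,X3}  "ca"  orig:{A,C,S}
  [1..2]=∅  "aa"
  [2..3]={B}  "ab"
  [0..2]={X3}  "caa"  orig:{}
  [1..3]={C,S}  "aab"
  [0..3]={B,C,S}  "caab"

S ∈ T[0,3] ⇒ YES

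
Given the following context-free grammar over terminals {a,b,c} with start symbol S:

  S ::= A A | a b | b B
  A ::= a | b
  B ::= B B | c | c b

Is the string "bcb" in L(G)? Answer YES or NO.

Convert to CNF:
  S -> A A | T1 B | T2 T1
  A -> a | b
  B -> B B | T0 T1 | c
  T0 -> c
  T1 -> b
  T2 -> a

CYK table (by increasing span):
  [0..0]={A,T1}  "b"  orig:{A}
  [1..1]={B,T0}  "c"  orig:{B}
  [2..2]={A,T1}  "b"  orig:{A}
  [0..1]={S}  "bc"
  [1..2]={B}  "cb"
  [0..2]={S}  "bcb"

S ∈ T[0,2] ⇒ YES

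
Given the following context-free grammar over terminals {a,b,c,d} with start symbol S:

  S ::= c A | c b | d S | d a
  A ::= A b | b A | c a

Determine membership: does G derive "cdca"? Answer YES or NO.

Convert to CNF:
  S -> T1 A | T1 T0 | T3 S | T3 T2
  A -> A T0 | T0 A | T1 T2
  T0 -> b
  T1 -> c
  T2 -> a
  T3 -> d

CYK table (by increasing span):
  T[0,0] 'c' = {T1}  orig:{}
  T[1,1] 'd' = {T3}  orig:{}
  T[2,2] 'c' = {T1}  orig:{}
  T[3,3] 'a' = {T2}  orig:{}
  T[0,1] 'cd' = ∅
  T[1,2] 'dc' = ∅
  T[2,3] 'ca' = {A}
  T[0,2] 'cdc' = ∅
  T[1,3] 'dca' = ∅
  T[0,3] 'cdca' = ∅

S ∉ T[0,3] ⇒ NO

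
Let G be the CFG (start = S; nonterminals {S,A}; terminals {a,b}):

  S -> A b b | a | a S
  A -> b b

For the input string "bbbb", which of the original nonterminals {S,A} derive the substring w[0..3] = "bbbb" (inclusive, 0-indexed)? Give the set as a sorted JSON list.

Convert to CNF:
  S -> A X2 | T1 S | a
  A -> T0 T0
  T0 -> b
  T1 -> a
  X2 -> T0 T0

CYK fill — only the sub-triangle for w[0..3]:
  [0..0]={T0}  "b"  orig:{}
  [1..1]={T0}  "b"  orig:{}
  [2..2]={T0}  "b"  orig:{}
  [3..3]={T0}  "b"  orig:{}
  [0..1]={A,X2}  "bb"  orig:{A}
  [1..2]={A,X2}  "bb"  orig:{A}
  [2..3]={A,X2}  "bb"  orig:{A}
  [0..2]=∅  "bbb"
  [1..3]=∅  "bbb"
  [0..3]={S}  "bbbb"

Original NTs in T[0,3] deriving "bbbb": ["S"]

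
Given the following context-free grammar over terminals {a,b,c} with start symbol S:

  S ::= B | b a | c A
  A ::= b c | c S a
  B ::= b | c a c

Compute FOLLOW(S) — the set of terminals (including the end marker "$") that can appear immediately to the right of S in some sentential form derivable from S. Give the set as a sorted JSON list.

FIRST iteration:
pass 1:
  A via A→b c: +{b}
  A via A→c S a: +{c}
  B via B→b: +{b}
  B via B→c a c: +{c}
  S via S→B: +{b,c}
  FIRST[S]={b,c}  FIRST[A]={b,c}  FIRST[B]={b,c}
pass 2: — fixpoint
  FIRST[S]={b,c}  FIRST[A]={b,c}  FIRST[B]={b,c}

FOLLOW iteration:
FOLLOW(S) := {$}
pass 1:
  A→c S a: FOLLOW(S) ⊇ FIRST(a) = {a}; new: +{a}
  S→B: FOLLOW(B) ⊇ FOLLOW(S) ⊇ {$,a}; new: +{$,a}
  S→c A: FOLLOW(A) ⊇ FOLLOW(S) ⊇ {$,a}; new: +{$,a}
  FOLLOW(S)={$,a}  FOLLOW(A)={$,a}  FOLLOW(B)={$,a}
pass 2: — fixpoint
  FOLLOW(S)={$,a}  FOLLOW(A)={$,a}  FOLLOW(B)={$,a}

FOLLOW(S) = ["$", "a"]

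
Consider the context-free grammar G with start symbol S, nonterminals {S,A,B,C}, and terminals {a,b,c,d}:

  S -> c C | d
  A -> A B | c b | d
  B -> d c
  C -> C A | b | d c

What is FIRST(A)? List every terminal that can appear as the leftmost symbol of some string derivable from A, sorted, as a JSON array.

FIRST iteration:
iter 1:
  A via A→c b: +{c}
  A via A→d: +{d}
  B via B→d c: +{d}
  C via C→b: +{b}
  C via C→d c: +{d}
  S via S→c C: +{c}
  S via S→d: +{d}
  FIRST[S]={c,d}  FIRST[A]={c,d}  FIRST[B]={d}  FIRST[C]={b,d}
iter 2: done
  FIRST[S]={c,d}  FIRST[A]={c,d}  FIRST[B]={d}  FIRST[C]={b,d}

FIRST(A) = ["c", "d"]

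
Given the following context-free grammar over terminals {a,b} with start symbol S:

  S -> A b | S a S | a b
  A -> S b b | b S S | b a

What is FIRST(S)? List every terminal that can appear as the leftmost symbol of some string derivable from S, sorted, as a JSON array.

FIRST iteration:
[1]
  A via A→b S S: +{b}
  S via S→A b: +{b}
  S via S→a b: +{a}
  S: {a,b}  A: {b}
[2]
  A via A→S b b: +{a}
  S: {a,b}  A: {a,b}
[3] done
  S: {a,b}  A: {a,b}

FIRST(S) = ["a", "b"]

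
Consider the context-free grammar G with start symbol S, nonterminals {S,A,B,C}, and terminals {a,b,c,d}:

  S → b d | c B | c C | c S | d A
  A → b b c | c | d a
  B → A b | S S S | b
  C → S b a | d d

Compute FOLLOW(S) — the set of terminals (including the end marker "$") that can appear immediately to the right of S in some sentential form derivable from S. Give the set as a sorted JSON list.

FIRST sets, iterate to fixpoint:
[1]
  A via A→b b c: +{b}
  A via A→c: +{c}
  A via A→d a: +{d}
  B via B→A b: +{b,c,d}
  C via C→d d: +{d}
  S via S→b d: +{b}
  S via S→c B: +{c}
  S via S→d A: +{d}
  S: {b,c,d}  A: {b,c,d}  B: {b,c,d}  C: {d}
[2]
  C via C→S b a: +{b,c}
  S: {b,c,d}  A: {b,c,d}  B: {b,c,d}  C: {b,c,d}
[3] (no change)
  S: {b,c,d}  A: {b,c,d}  B: {b,c,d}  C: {b,c,d}

FOLLOW iteration:
seed FOLLOW(S) with $
[1]
  B→A b: FOLLOW(A) ⊇ FIRST(b) = {b}; new: +{b}
  B→S S S: FOLLOW(S) ⊇ FIRST(S) = {b,c,d}; new: +{b,c,d}
  S→c B: FOLLOW(B) ⊇ FOLLOW(S) ⊇ {$,b,c,d}; new: +{$,b,c,d}
  S→c C: FOLLOW(C) ⊇ FOLLOW(S) ⊇ {$,b,c,d}; new: +{$,b,c,d}
  S→d A: FOLLOW(A) ⊇ FOLLOW(S) ⊇ {$,b,c,d}; new: +{$,c,d}
  S: {$,b,c,d}  A: {$,b,c,d}  B: {$,b,c,d}  C: {$,b,c,d}
[2] — fixpoint
  S: {$,b,c,d}  A: {$,b,c,d}  B: {$,b,c,d}  C: {$,b,c,d}

FOLLOW(S) = ["$", "b", "c", "d"]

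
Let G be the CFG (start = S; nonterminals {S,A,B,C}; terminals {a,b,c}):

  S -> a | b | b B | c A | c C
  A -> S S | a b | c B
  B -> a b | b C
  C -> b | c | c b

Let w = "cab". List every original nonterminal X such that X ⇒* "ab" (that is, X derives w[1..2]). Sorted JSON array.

CNF form of G:
  S -> T1 B | T2 A | T2 C | a | b
  A -> S S | T0 T1 | T2 B
  B -> T0 T1 | T1 C
  C -> T2 T1 | b | c
  T0 -> a
  T1 -> b
  T2 -> c

Fill CYK table bottom-up — only the sub-triangle for w[1..2]:
  T[1,1] 'a' = {S,T0}  orig:{S}
  T[2,2] 'b' = {C,S,T1}  orig:{C,S}
  T[1,2] 'ab' = {A,B}

Original NTs in T[1,2] deriving "ab": ["A", "B"]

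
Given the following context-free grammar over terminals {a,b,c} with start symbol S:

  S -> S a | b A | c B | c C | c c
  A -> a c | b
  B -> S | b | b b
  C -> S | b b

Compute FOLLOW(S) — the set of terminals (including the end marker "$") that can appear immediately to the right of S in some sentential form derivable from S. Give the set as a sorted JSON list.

FIRST sets, iterate to fixpoint:
[1]
  A via A→a c: +{a}
  A via A→b: +{b}
  B via B→b: +{b}
  C via C→b b: +{b}
  S via S→b A: +{b}
  S via S→c B: +{c}
  S: {b,c}  A: {a,b}  B: {b}  C: {b}
[2]
  B via B→S: +{c}
  C via C→S: +{c}
  S: {b,c}  A: {a,b}  B: {b,c}  C: {b,c}
[3] done
  S: {b,c}  A: {a,b}  B: {b,c}  C: {b,c}

FOLLOW sets:
initialize: $ ∈ FOLLOW(S)
round 1:
  S→S a: FOLLOW(S) ⊇ FIRST(a) = {a}; new: +{a}
  S→b A: FOLLOW(A) ⊇ FOLLOW(S) ⊇ {$,a}; new: +{$,a}
  S→c B: FOLLOW(B) ⊇ FOLLOW(S) ⊇ {$,a}; new: +{$,a}
  S→c C: FOLLOW(C) ⊇ FOLLOW(S) ⊇ {$,a}; new: +{$,a}
  FOLLOW[S]={$,a}  FOLLOW[A]={$,a}  FOLLOW[B]={$,a}  FOLLOW[C]={$,a}
round 2: done
  FOLLOW[S]={$,a}  FOLLOW[A]={$,a}  FOLLOW[B]={$,a}  FOLLOW[C]={$,a}

FOLLOW(S) = ["$", "a"]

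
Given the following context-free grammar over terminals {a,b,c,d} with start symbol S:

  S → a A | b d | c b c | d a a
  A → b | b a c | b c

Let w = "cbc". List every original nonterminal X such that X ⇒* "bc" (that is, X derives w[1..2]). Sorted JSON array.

CNF form of G:
  S -> T0 T3 | T1 A | T2 X5 | T3 X6
  A -> T0 T2 | T0 X4 | b
  T0 -> b
  T1 -> a
  T2 -> c
  T3 -> d
  X4 -> T1 T2
  X5 -> T0 T2
  X6 -> T1 T1

Fill CYK table bottom-up (cells [i..j] with 1 ≤ i ≤ j ≤ 2 only):
  [1..1]={A,T0}  "b"  orig:{A}
  [2..2]={T2}  "c"  orig:{}
  [1..2]={A,X5}  "bc"  orig:{A}

Original NTs in T[1,2] deriving "bc": ["A"]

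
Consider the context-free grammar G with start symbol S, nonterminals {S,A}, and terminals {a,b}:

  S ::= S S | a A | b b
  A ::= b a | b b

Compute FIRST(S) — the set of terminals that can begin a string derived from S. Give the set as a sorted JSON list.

FIRST iteration:
[1]
  A via A→b a: +{b}
  S via S→a A: +{a}
  S via S→b b: +{b}
  FIRST(S)={a,b}  FIRST(A)={b}
[2] (stable)
  FIRST(S)={a,b}  FIRST(A)={b}

FIRST(S) = ["a", "b"]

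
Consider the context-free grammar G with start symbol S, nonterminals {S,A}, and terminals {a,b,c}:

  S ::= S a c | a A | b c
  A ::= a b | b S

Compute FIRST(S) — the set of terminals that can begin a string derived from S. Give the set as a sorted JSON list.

FIRST iteration:
pass 1:
  A via A→a b: +{a}
  A via A→b S: +{b}
  S via S→a A: +{a}
  S via S→b c: +{b}
  FIRST(S)={a,b}  FIRST(A)={a,b}
pass 2: (no change)
  FIRST(S)={a,b}  FIRST(A)={a,b}

FIRST(S) = ["a", "b"]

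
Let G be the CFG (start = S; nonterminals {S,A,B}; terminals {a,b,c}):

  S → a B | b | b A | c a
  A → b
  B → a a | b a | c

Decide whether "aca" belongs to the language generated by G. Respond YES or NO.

CNF form of G:
  S -> T0 B | T1 A | T2 T0 | b
  A -> b
  B -> T0 T0 | T1 T0 | c
  T0 -> a
  T1 -> b
  T2 -> c

CYK fill:
  cell(0,0) a: {T0}  orig:{}
  cell(1,1) c: {B,T2}  orig:{B}
  cell(2,2) a: {T0}  orig:{}
  cell(0,1) ac: {S}
  cell(1,2) ca: {S}
  cell(0,2) aca: ∅

S ∉ T[0,2] ⇒ NO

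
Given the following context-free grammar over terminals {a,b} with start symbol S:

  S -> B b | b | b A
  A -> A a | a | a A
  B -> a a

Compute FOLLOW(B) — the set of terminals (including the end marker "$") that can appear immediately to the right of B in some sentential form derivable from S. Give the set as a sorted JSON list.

FIRST iteration:
round 1:
  A via A→a: +{a}
  B via B→a a: +{a}
  S via S→B b: +{a}
  S via S→b: +{b}
  FIRST(S)={a,b}  FIRST(A)={a}  FIRST(B)={a}
round 2: done
  FIRST(S)={a,b}  FIRST(A)={a}  FIRST(B)={a}

Compute FOLLOW by fixpoint:
initialize: $ ∈ FOLLOW(S)
iter 1:
  A→A a: FOLLOW(A) ⊇ FIRST(a) = {a}; new: +{a}
  S→B b: FOLLOW(B) ⊇ FIRST(b) = {b}; new: +{b}
  S→b A: FOLLOW(A) ⊇ FOLLOW(S) ⊇ {$}; new: +{$}
  S: {$}  A: {$,a}  B: {b}
iter 2: (stable)
  S: {$}  A: {$,a}  B: {b}

FOLLOW(B) = ["b"]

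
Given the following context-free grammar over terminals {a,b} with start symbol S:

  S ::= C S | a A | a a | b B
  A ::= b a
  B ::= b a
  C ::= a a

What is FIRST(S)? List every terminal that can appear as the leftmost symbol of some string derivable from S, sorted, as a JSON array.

FIRST sets, iterate to fixpoint:
pass 1:
  A via A→b a: +{b}
  B via B→b a: +{b}
  C via C→a a: +{a}
  S via S→C S: +{a}
  S via S→b B: +{b}
  FIRST(S)={a,b}  FIRST(A)={b}  FIRST(B)={b}  FIRST(C)={a}
pass 2: (no change)
  FIRST(S)={a,b}  FIRST(A)={b}  FIRST(B)={b}  FIRST(C)={a}

FIRST(S) = ["a", "b"]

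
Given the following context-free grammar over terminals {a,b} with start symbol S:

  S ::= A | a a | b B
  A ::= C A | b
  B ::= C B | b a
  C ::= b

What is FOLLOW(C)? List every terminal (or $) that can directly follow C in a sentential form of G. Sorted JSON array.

FIRST iteration:
[1]
  A via A→b: +{b}
  B via B→b a: +{b}
  C via C→b: +{b}
  S via S→A: +{b}
  S via S→a a: +{a}
  FIRST(S)={a,b}  FIRST(A)={b}  FIRST(B)={b}  FIRST(C)={b}
[2] (no change)
  FIRST(S)={a,b}  FIRST(A)={b}  FIRST(B)={b}  FIRST(C)={b}

Compute FOLLOW by fixpoint:
FOLLOW(S) := {$}
iter 1:
  A→C A: FOLLOW(C) ⊇ FIRST(A) = {b}; new: +{b}
  S→A: FOLLOW(A) ⊇ FOLLOW(S) ⊇ {$}; new: +{$}
  S→b B: FOLLOW(B) ⊇ FOLLOW(S) ⊇ {$}; new: +{$}
  S: {$}  A: {$}  B: {$}  C: {b}
iter 2: (stable)
  S: {$}  A: {$}  B: {$}  C: {b}

FOLLOW(C) = ["b"]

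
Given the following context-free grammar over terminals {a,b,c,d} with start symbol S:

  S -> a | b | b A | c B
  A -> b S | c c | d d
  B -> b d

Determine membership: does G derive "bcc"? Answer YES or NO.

CNF form of G:
  S -> T0 A | T1 B | a | b
  A -> T0 S | T1 T1 | T2 T2
  B -> T0 T2
  T0 -> b
  T1 -> c
  T2 -> d

Fill CYK table bottom-up:
  cell(0,0) b: {S,T0}  orig:{S}
  cell(1,1) c: {T1}  orig:{}
  cell(2,2) c: {T1}  orig:{}
  cell(0,1) bc: ∅
  cell(1,2) cc: {A}
  cell(0,2) bcc: {S}

S ∈ T[0,2] ⇒ YES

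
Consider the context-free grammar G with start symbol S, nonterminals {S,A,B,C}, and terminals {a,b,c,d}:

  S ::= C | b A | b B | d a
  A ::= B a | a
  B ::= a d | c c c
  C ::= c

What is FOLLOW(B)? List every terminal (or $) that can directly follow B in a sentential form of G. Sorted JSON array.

FIRST iteration:
[1]
  A via A→a: +{a}
  B via B→a d: +{a}
  B via B→c c c: +{c}
  C via C→c: +{c}
  S via S→C: +{c}
  S via S→b A: +{b}
  S via S→d a: +{d}
  S: {b,c,d}  A: {a}  B: {a,c}  C: {c}
[2]
  A via A→B a: +{c}
  S: {b,c,d}  A: {a,c}  B: {a,c}  C: {c}
[3] — fixpoint
  S: {b,c,d}  A: {a,c}  B: {a,c}  C: {c}

FOLLOW sets:
seed FOLLOW(S) with $
iter 1:
  A→B a: FOLLOW(B) ⊇ FIRST(a) = {a}; new: +{a}
  S→C: FOLLOW(C) ⊇ FOLLOW(S) ⊇ {$}; new: +{$}
  S→b A: FOLLOW(A) ⊇ FOLLOW(S) ⊇ {$}; new: +{$}
  S→b B: FOLLOW(B) ⊇ FOLLOW(S) ⊇ {$}; new: +{$}
  S: {$}  A: {$}  B: {$,a}  C: {$}
iter 2: — fixpoint
  S: {$}  A: {$}  B: {$,a}  C: {$}

FOLLOW(B) = ["$", "a"]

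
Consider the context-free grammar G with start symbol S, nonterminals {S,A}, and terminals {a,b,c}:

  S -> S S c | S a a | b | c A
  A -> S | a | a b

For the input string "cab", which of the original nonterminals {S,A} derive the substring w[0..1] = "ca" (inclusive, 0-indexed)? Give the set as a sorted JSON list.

Convert to CNF:
  S -> S X5 | S X6 | T0 A | b
  A -> S X3 | S X4 | T0 A | T1 T2 | a | b
  T0 -> c
  T1 -> a
  T2 -> b
  X3 -> S T0
  X4 -> T1 T1
  X5 -> S T0
  X6 -> T1 T1

CYK fill, restricted to cells inside w[0..1]:
  T[0,0] 'c' = {T0}  orig:{}
  T[1,1] 'a' = {A,T1}  orig:{A}
  T[0,1] 'ca' = {A,S}

Original NTs in T[0,1] deriving "ca": ["A", "S"]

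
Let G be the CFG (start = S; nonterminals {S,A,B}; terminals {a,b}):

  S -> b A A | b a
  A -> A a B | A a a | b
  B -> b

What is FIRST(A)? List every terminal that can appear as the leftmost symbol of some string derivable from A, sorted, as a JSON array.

FIRST iteration:
[1]
  A via A→b: +{b}
  B via B→b: +{b}
  S via S→b A A: +{b}
  FIRST(S)={b}  FIRST(A)={b}  FIRST(B)={b}
[2] (no change)
  FIRST(S)={b}  FIRST(A)={b}  FIRST(B)={b}

FIRST(A) = ["b"]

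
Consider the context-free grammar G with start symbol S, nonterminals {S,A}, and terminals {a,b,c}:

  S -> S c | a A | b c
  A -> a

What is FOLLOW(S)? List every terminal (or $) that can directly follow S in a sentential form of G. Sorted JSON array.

FIRST iteration:
round 1:
  A via A→a: +{a}
  S via S→a A: +{a}
  S via S→b c: +{b}
  FIRST(S)={a,b}  FIRST(A)={a}
round 2: (stable)
  FIRST(S)={a,b}  FIRST(A)={a}

FOLLOW sets:
initialize: $ ∈ FOLLOW(S)
round 1:
  S→S c: FOLLOW(S) ⊇ FIRST(c) = {c}; new: +{c}
  S→a A: FOLLOW(A) ⊇ FOLLOW(S) ⊇ {$,c}; new: +{$,c}
  FOLLOW(S)={$,c}  FOLLOW(A)={$,c}
round 2: (stable)
  FOLLOW(S)={$,c}  FOLLOW(A)={$,c}

FOLLOW(S) = ["$", "c"]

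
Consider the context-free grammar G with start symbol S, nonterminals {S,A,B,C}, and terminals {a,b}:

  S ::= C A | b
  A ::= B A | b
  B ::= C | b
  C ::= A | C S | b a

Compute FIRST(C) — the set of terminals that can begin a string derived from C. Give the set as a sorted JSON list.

FIRST sets, iterate to fixpoint:
pass 1:
  A via A→b: +{b}
  B via B→b: +{b}
  C via C→A: +{b}
  S via S→C A: +{b}
  FIRST(S)={b}  FIRST(A)={b}  FIRST(B)={b}  FIRST(C)={b}
pass 2: done
  FIRST(S)={b}  FIRST(A)={b}  FIRST(B)={b}  FIRST(C)={b}

FIRST(C) = ["b"]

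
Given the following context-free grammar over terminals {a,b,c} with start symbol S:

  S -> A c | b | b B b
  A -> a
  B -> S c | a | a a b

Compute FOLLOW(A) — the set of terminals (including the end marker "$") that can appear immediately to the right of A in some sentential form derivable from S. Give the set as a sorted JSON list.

FIRST sets, iterate to fixpoint:
round 1:
  A via A→a: +{a}
  B via B→a: +{a}
  S via S→A c: +{a}
  S via S→b: +{b}
  FIRST(S)={a,b}  FIRST(A)={a}  FIRST(B)={a}
round 2:
  B via B→S c: +{b}
  FIRST(S)={a,b}  FIRST(A)={a}  FIRST(B)={a,b}
round 3: — fixpoint
  FIRST(S)={a,b}  FIRST(A)={a}  FIRST(B)={a,b}

FOLLOW iteration:
FOLLOW(S) := {$}
round 1:
  B→S c: FOLLOW(S) ⊇ FIRST(c) = {c}; new: +{c}
  S→A c: FOLLOW(A) ⊇ FIRST(c) = {c}; new: +{c}
  S→b B b: FOLLOW(B) ⊇ FIRST(b) = {b}; new: +{b}
  FOLLOW[S]={$,c}  FOLLOW[A]={c}  FOLLOW[B]={b}
round 2: (no change)
  FOLLOW[S]={$,c}  FOLLOW[A]={c}  FOLLOW[B]={b}

FOLLOW(A) = ["c"]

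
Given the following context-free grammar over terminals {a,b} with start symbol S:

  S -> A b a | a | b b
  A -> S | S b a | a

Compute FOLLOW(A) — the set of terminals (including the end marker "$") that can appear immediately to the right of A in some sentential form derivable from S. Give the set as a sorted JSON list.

FIRST sets, iterate to fixpoint:
[1]
  A via A→a: +{a}
  S via S→A b a: +{a}
  S via S→b b: +{b}
  FIRST(S)={a,b}  FIRST(A)={a}
[2]
  A via A→S: +{b}
  FIRST(S)={a,b}  FIRST(A)={a,b}
[3] — fixpoint
  FIRST(S)={a,b}  FIRST(A)={a,b}

Compute FOLLOW by fixpoint:
FOLLOW(S) := {$}
round 1:
  A→S b a: FOLLOW(S) ⊇ FIRST(b) = {b}; new: +{b}
  S→A b a: FOLLOW(A) ⊇ FIRST(b) = {b}; new: +{b}
  FOLLOW[S]={$,b}  FOLLOW[A]={b}
round 2: — fixpoint
  FOLLOW[S]={$,b}  FOLLOW[A]={b}

FOLLOW(A) = ["b"]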